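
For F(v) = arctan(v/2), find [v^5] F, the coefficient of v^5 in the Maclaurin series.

1/160

Apply the Taylor formula c_k = f^(k)(a)/k!.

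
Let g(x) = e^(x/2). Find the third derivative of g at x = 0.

1/8

From the series, [x^3] g = 1/48; multiply by 3! = 6 to get 1/8.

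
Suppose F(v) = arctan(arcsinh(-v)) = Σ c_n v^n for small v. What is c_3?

1/2

Substitute the inner expansion into the outer series and collect powers.
[v^0] = 0;  [v^1] = -1;  [v^2] = 0;  [v^3] = 1/2.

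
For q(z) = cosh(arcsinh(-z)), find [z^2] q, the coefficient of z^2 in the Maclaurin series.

1/2

Plug the Maclaurin series of the inner function into that of the outer and collect terms.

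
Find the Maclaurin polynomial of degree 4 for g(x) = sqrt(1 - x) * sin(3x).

Write out both Maclaurin series and multiply, keeping only the needed powers.
g(0) = 0
g′(0) = 3
g′′(0) = -3
g′′′(0) = -117/4
g^(4)(0) = 99/2
Then c_k = g^(k)(0)/k! gives each Taylor coefficient.

33*x^4/16 - 39*x^3/8 - 3*x^2/2 + 3*x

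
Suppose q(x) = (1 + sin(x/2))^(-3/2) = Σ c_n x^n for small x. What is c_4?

235/2048

Substitute the inner expansion into the outer series and collect powers.
q(0) = 1
q′(0) = -3/4
q′′(0) = 15/16
q′′′(0) = -93/64
q^(4)(0) = 705/256
So c_4 = q^(4)(0)/4! = 235/2048.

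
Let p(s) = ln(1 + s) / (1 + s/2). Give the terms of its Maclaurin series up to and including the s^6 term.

-13*s^6/30 + 8*s^5/15 - 2*s^4/3 + 5*s^3/6 - s^2 + s

Take the Cauchy product of the two expansions.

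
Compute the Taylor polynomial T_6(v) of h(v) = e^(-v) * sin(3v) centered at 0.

Multiply the two series term by term and collect like powers.
h(0) = 0
h′(0) = 3
h′′(0) = -6
h′′′(0) = -18
h^(4)(0) = 96
h^(5)(0) = -12
h^(6)(0) = -936

-13*v^6/10 - v^5/10 + 4*v^4 - 3*v^3 - 3*v^2 + 3*v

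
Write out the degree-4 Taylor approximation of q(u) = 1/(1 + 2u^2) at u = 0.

4*u^4 - 2*u^2 + 1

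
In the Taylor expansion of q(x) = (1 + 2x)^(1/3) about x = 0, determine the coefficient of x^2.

q(0) = 1
q′(0) = 2/3
q′′(0) = -8/9

-4/9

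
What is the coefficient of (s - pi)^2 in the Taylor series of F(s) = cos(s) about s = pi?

Use the known series and substitute for the argument.
[(s - pi)^0] = -1;  [(s - pi)^1] = 0;  [(s - pi)^2] = 1/2.
So c_2 = F′′(pi)/2! = 1/2.

1/2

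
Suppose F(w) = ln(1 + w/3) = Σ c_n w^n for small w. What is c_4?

-1/324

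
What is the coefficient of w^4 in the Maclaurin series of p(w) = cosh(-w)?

p(0) = 1
p′(0) = 0
p′′(0) = 1
p′′′(0) = 0
p^(4)(0) = 1
Then c_k = p^(k)(0)/k! gives each Taylor coefficient.

1/24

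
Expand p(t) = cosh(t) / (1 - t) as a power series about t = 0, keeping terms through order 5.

37*t^5/24 + 37*t^4/24 + 3*t^3/2 + 3*t^2/2 + t + 1

Write out both Maclaurin series and multiply, keeping only the needed powers.
[t^0] = 1;  [t^1] = 1;  [t^2] = 3/2;  [t^3] = 3/2;  [t^4] = 37/24;  [t^5] = 37/24.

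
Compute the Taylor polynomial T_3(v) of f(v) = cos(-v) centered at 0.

1 - v^2/2

f(0) = 1
f′(0) = 0
f′′(0) = -1
f′′′(0) = 0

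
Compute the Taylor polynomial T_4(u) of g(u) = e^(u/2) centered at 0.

[u^0] = 1;  [u^1] = 1/2;  [u^2] = 1/8;  [u^3] = 1/48;  [u^4] = 1/384.

u^4/384 + u^3/48 + u^2/8 + u/2 + 1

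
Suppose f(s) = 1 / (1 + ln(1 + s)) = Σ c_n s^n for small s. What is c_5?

-347/60

Use the geometric series for the reciprocal, then substitute.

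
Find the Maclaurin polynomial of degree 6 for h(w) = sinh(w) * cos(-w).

-w^5/30 - w^3/3 + w

Write out both Maclaurin series and multiply, keeping only the needed powers.
h(0) = 0
h′(0) = 1
h′′(0) = 0
h′′′(0) = -2
h^(4)(0) = 0
h^(5)(0) = -4
h^(6)(0) = 0
The Taylor polynomial is Σ h^(k)(0)/k! · w^k.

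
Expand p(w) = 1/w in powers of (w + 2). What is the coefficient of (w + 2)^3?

-1/16

p(-2) = -1/2
p′(-2) = -1/4
p′′(-2) = -1/4
p′′′(-2) = -3/8
So c_3 = p′′′(-2)/3! = -1/16.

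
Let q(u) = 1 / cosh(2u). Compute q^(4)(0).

80

Write the quotient as an unknown series and match coefficients against numerator = denominator · series.
From the series, [u^4] q = 10/3; multiply by 4! = 24 to get 80.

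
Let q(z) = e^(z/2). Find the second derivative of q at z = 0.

From the series, [z^2] q = 1/8; multiply by 2! = 2 to get 1/4.

1/4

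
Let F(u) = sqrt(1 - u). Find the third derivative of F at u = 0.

-3/8

From the series, [u^3] F = -1/16; multiply by 3! = 6 to get -3/8.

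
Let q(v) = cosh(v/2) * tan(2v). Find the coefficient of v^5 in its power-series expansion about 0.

4421/960

Take the Cauchy product of the two expansions.
q(0) = 0
q′(0) = 2
q′′(0) = 0
q′′′(0) = 35/2
q^(4)(0) = 0
q^(5)(0) = 4421/8
Then c_k = q^(k)(0)/k! gives each Taylor coefficient.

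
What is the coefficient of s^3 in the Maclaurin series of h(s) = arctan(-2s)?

8/3

Apply the Taylor formula c_k = f^(k)(a)/k!.
h(0) = 0
h′(0) = -2
h′′(0) = 0
h′′′(0) = 16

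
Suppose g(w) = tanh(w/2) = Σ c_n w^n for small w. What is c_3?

-1/24

g(0) = 0
g′(0) = 1/2
g′′(0) = 0
g′′′(0) = -1/4
So c_3 = g′′′(0)/3! = -1/24.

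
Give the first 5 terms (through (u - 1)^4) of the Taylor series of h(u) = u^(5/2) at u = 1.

-5*(u - 1)^4/128 + 5*(u - 1)^3/16 + 15*(u - 1)^2/8 + 5*(u - 1)/2 + 1

h(1) = 1
h′(1) = 5/2
h′′(1) = 15/4
h′′′(1) = 15/8
h^(4)(1) = -15/16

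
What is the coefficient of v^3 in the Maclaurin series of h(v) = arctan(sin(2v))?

Plug the Maclaurin series of the inner function into that of the outer and collect terms.
h(0) = 0
h′(0) = 2
h′′(0) = 0
h′′′(0) = -24

-4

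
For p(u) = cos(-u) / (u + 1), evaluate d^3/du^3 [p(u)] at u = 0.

Expand 1/(denominator) as a geometric series and multiply by the numerator's series.
From the series, [u^3] p = -1/2; multiply by 3! = 6 to get -3.

-3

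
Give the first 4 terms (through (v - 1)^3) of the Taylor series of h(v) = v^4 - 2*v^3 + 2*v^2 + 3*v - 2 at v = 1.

Apply the Taylor formula c_k = f^(k)(a)/k!.
h(1) = 2
h′(1) = 5
h′′(1) = 4
h′′′(1) = 12
Dividing each by k! gives the coefficients c_0, ..., c_3.

2*(v - 1)^3 + 2*(v - 1)^2 + 5*(v - 1) + 2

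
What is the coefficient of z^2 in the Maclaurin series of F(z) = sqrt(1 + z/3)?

[z^0] = 1;  [z^1] = 1/6;  [z^2] = -1/72.

-1/72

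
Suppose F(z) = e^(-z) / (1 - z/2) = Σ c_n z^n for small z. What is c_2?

Expand each factor separately, then convolve coefficients.
F(0) = 1
F′(0) = -1/2
F′′(0) = 1/2

1/4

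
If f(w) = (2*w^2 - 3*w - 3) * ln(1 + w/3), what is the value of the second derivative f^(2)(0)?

Distribute the polynomial across the series and collect like powers.
The coefficient of w^2 in the expansion is -5/6, so f′′(0) = 2! * (-5/6) = -5/3.

-5/3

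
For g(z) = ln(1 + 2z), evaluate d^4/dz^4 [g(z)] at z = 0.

-96

From the series, [z^4] g = -4; multiply by 4! = 24 to get -96.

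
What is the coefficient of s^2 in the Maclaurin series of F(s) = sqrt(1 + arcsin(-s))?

Substitute the inner expansion into the outer series and collect powers.
[s^0] = 1;  [s^1] = -1/2;  [s^2] = -1/8.

-1/8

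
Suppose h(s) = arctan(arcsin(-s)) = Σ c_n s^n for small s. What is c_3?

1/6

Substitute the inner expansion into the outer series and collect powers.
h(0) = 0
h′(0) = -1
h′′(0) = 0
h′′′(0) = 1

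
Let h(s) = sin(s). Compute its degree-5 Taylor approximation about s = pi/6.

sqrt(3)*(s - pi/6)^5/240 + (s - pi/6)^4/48 - sqrt(3)*(s - pi/6)^3/12 - (s - pi/6)^2/4 + sqrt(3)*(s - pi/6)/2 + 1/2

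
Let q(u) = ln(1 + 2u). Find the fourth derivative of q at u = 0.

From the series, [u^4] q = -4; multiply by 4! = 24 to get -96.

-96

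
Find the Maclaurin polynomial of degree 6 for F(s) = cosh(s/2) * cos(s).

Multiply the two series term by term and collect like powers.

13*s^6/5120 - 7*s^4/384 - 3*s^2/8 + 1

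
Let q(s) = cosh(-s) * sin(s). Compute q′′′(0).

2

Expand each factor separately, then convolve coefficients.
From the series, [s^3] q = 1/3; multiply by 3! = 6 to get 2.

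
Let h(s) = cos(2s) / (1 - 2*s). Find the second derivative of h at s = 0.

4

Multiply the numerator's expansion by the denominator's geometric series.
The coefficient of s^2 in the expansion is 2, so h′′(0) = 2! * (2) = 4.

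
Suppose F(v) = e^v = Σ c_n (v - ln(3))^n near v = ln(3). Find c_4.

1/8

c_4 = F^(4)(ln(3))/4! = 1/8.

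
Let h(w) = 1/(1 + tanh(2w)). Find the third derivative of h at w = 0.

-32

Plug the Maclaurin series of the inner function into that of the outer and collect terms.
The coefficient of w^3 in the expansion is -16/3, so h′′′(0) = 3! * (-16/3) = -32.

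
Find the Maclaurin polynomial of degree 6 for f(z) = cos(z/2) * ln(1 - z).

-35*z^6/256 - 103*z^5/640 - 3*z^4/16 - 5*z^3/24 - z^2/2 - z

Multiply the two series term by term and collect like powers.
[z^0] = 0;  [z^1] = -1;  [z^2] = -1/2;  [z^3] = -5/24;  [z^4] = -3/16;  [z^5] = -103/640;  [z^6] = -35/256.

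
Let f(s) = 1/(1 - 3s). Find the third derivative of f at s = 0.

162

The coefficient of s^3 in the expansion is 27, so f′′′(0) = 3! * (27) = 162.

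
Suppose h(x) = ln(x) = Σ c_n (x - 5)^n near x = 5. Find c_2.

h(5) = ln(5)
h′(5) = 1/5
h′′(5) = -1/25
So c_2 = h′′(5)/2! = -1/50.

-1/50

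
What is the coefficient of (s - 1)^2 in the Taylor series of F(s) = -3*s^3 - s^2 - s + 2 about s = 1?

-10

Compute the successive derivatives at the expansion point and divide by k!.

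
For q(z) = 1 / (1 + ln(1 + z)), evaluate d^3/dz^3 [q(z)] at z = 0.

Expand as Σ (-1)^k u^k with u equal to the inner function's series.
From the series, [z^3] q = -7/3; multiply by 3! = 6 to get -14.

-14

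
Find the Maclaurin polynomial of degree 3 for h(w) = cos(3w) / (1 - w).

Take the Cauchy product of the two expansions.
[w^0] = 1;  [w^1] = 1;  [w^2] = -7/2;  [w^3] = -7/2.

-7*w^3/2 - 7*w^2/2 + w + 1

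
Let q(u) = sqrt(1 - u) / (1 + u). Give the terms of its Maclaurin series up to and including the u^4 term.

179*u^4/128 - 23*u^3/16 + 11*u^2/8 - 3*u/2 + 1

Write out both Maclaurin series and multiply, keeping only the needed powers.
q(0) = 1
q′(0) = -3/2
q′′(0) = 11/4
q′′′(0) = -69/8
q^(4)(0) = 537/16
Then c_k = q^(k)(0)/k! gives each Taylor coefficient.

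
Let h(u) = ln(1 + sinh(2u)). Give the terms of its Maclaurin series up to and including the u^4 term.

-20*u^4/3 + 4*u^3 - 2*u^2 + 2*u

Compose series: expand the inner function first, then feed it into the outer expansion.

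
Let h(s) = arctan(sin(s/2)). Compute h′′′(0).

-3/8

Compose series: expand the inner function first, then feed it into the outer expansion.
From the series, [s^3] h = -1/16; multiply by 3! = 6 to get -3/8.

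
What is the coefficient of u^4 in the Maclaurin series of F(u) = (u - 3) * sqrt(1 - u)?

7/128

Multiply each power in the prefactor through the base expansion.
[u^0] = -3;  [u^1] = 5/2;  [u^2] = -1/8;  [u^3] = 1/16;  [u^4] = 7/128.
So c_4 = F^(4)(0)/4! = 7/128.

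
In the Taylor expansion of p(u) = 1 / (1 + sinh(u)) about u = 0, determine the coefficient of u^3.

Expand as Σ (-1)^k u^k with u equal to the inner function's series.
p(0) = 1
p′(0) = -1
p′′(0) = 2
p′′′(0) = -7
So c_3 = p′′′(0)/3! = -7/6.

-7/6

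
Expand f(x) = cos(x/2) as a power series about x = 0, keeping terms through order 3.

f(0) = 1
f′(0) = 0
f′′(0) = -1/4
f′′′(0) = 0
Dividing each by k! gives the coefficients c_0, ..., c_3.

1 - x^2/8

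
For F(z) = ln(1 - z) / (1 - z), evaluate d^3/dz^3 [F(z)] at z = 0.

Multiply the two series term by term and collect like powers.
The coefficient of z^3 in the expansion is -11/6, so F′′′(0) = 3! * (-11/6) = -11.

-11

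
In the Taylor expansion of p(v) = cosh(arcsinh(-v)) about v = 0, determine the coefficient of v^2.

Plug the Maclaurin series of the inner function into that of the outer and collect terms.
p(0) = 1
p′(0) = 0
p′′(0) = 1
So c_2 = p′′(0)/2! = 1/2.

1/2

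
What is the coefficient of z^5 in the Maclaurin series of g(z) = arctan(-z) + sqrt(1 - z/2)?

-8227/40960

Combine the two series term by term.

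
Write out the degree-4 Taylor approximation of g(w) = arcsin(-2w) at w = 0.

g(0) = 0
g′(0) = -2
g′′(0) = 0
g′′′(0) = -8
g^(4)(0) = 0

-4*w^3/3 - 2*w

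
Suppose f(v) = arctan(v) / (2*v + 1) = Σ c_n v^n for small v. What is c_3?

11/3

Use 1/(1 - r) = Σ r^k on the denominator, then take the Cauchy product.
f(0) = 0
f′(0) = 1
f′′(0) = -4
f′′′(0) = 22
So c_3 = f′′′(0)/3! = 11/3.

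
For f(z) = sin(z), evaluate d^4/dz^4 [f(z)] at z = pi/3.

sqrt(3)/2

Use the known series and substitute for the argument.
The coefficient of (z - pi/3)^4 in the expansion is sqrt(3)/48, so f^(4)(pi/3) = 4! * (sqrt(3)/48) = sqrt(3)/2.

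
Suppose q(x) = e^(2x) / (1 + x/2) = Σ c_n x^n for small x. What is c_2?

5/4

Take the Cauchy product of the two expansions.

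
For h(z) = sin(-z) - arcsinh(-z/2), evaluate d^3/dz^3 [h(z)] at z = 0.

7/8

Combine the two series term by term.
The coefficient of z^3 in the expansion is 7/48, so h′′′(0) = 3! * (7/48) = 7/8.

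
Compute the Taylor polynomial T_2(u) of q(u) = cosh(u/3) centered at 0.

u^2/18 + 1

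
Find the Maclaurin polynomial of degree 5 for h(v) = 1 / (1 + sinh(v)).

Write 1/(1+u) = 1 - u + u^2 - u^3 + ... and substitute the series for u.
h(0) = 1
h′(0) = -1
h′′(0) = 2
h′′′(0) = -7
h^(4)(0) = 32
h^(5)(0) = -181
The Taylor polynomial is Σ h^(k)(0)/k! · v^k.

-181*v^5/120 + 4*v^4/3 - 7*v^3/6 + v^2 - v + 1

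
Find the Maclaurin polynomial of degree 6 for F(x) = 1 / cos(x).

Write the quotient as an unknown series and match coefficients against numerator = denominator · series.
[x^0] = 1;  [x^1] = 0;  [x^2] = 1/2;  [x^3] = 0;  [x^4] = 5/24;  [x^5] = 0;  [x^6] = 61/720.

61*x^6/720 + 5*x^4/24 + x^2/2 + 1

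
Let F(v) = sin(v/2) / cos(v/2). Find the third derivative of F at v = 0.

Invert the denominator's series and multiply.
The coefficient of v^3 in the expansion is 1/24, so F′′′(0) = 3! * (1/24) = 1/4.

1/4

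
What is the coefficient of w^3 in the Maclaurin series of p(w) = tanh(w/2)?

-1/24

c_3 = p′′′(0)/3! = -1/24.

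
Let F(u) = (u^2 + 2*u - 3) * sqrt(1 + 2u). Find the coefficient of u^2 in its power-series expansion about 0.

9/2

Distribute the polynomial across the series and collect like powers.
F(0) = -3
F′(0) = -1
F′′(0) = 9
So c_2 = F′′(0)/2! = 9/2.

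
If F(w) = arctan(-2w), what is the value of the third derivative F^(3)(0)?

16

From the series, [w^3] F = 8/3; multiply by 3! = 6 to get 16.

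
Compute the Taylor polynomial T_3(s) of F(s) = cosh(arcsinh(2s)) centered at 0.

2*s^2 + 1

Let u equal the inner series; expand the outer function in u and truncate.
F(0) = 1
F′(0) = 0
F′′(0) = 4
F′′′(0) = 0
The Taylor polynomial is Σ F^(k)(0)/k! · s^k.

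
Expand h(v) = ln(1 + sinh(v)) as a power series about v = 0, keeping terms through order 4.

Plug the Maclaurin series of the inner function into that of the outer and collect terms.
h(0) = 0
h′(0) = 1
h′′(0) = -1
h′′′(0) = 3
h^(4)(0) = -10
Dividing each by k! gives the coefficients c_0, ..., c_4.

-5*v^4/12 + v^3/2 - v^2/2 + v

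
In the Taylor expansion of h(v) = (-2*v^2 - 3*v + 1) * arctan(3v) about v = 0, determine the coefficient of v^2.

Distribute the polynomial across the series and collect like powers.
h(0) = 0
h′(0) = 3
h′′(0) = -18
So c_2 = h′′(0)/2! = -9.

-9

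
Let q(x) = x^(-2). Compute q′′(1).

6

The coefficient of (x - 1)^2 in the expansion is 3, so q′′(1) = 2! * (3) = 6.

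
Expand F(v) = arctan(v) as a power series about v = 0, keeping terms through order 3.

-v^3/3 + v

Differentiate repeatedly and evaluate at the center.
[v^0] = 0;  [v^1] = 1;  [v^2] = 0;  [v^3] = -1/3.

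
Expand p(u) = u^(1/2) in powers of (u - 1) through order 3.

(u - 1)^3/16 - (u - 1)^2/8 + (u - 1)/2 + 1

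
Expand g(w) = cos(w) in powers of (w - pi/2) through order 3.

(w - pi/2)^3/6 - (w - pi/2)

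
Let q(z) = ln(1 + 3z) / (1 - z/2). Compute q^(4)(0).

Take the Cauchy product of the two expansions.
The coefficient of z^4 in the expansion is -33/2, so q^(4)(0) = 4! * (-33/2) = -396.

-396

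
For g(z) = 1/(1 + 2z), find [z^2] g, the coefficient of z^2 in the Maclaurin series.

[z^0] = 1;  [z^1] = -2;  [z^2] = 4.
So c_2 = g′′(0)/2! = 4.

4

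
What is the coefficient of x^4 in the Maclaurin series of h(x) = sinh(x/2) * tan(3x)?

73/16

Multiply the two series term by term and collect like powers.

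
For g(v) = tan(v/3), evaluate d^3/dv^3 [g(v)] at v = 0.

Differentiate repeatedly and evaluate at the center.
The coefficient of v^3 in the expansion is 1/81, so g′′′(0) = 3! * (1/81) = 2/27.

2/27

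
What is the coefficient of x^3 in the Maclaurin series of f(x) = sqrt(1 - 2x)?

-1/2

Differentiate repeatedly and evaluate at the center.
f(0) = 1
f′(0) = -1
f′′(0) = -1
f′′′(0) = -3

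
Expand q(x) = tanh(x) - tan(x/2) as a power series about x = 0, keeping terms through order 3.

-3*x^3/8 + x/2

Combine the two series term by term.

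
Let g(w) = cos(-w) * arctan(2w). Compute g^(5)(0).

938

Expand each factor separately, then convolve coefficients.
The coefficient of w^5 in the expansion is 469/60, so g^(5)(0) = 5! * (469/60) = 938.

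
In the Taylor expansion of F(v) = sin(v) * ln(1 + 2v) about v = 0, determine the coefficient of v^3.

Expand each factor separately, then convolve coefficients.
[v^0] = 0;  [v^1] = 0;  [v^2] = 2;  [v^3] = -2.

-2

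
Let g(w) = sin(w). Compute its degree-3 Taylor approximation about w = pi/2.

g(pi/2) = 1
g′(pi/2) = 0
g′′(pi/2) = -1
g′′′(pi/2) = 0
Then c_k = g^(k)(pi/2)/k! gives each Taylor coefficient.

1 - (w - pi/2)^2/2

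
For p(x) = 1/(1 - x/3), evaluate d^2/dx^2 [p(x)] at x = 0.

2/9

The coefficient of x^2 in the expansion is 1/9, so p′′(0) = 2! * (1/9) = 2/9.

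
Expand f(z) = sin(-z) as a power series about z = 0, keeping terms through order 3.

z^3/6 - z

f(0) = 0
f′(0) = -1
f′′(0) = 0
f′′′(0) = 1
Dividing each by k! gives the coefficients c_0, ..., c_3.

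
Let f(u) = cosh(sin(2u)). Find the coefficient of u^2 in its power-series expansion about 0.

Let u equal the inner series; expand the outer function in u and truncate.
[u^0] = 1;  [u^1] = 0;  [u^2] = 2.

2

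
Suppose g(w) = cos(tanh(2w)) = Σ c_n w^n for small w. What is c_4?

6

Substitute the inner expansion into the outer series and collect powers.
[w^0] = 1;  [w^1] = 0;  [w^2] = -2;  [w^3] = 0;  [w^4] = 6.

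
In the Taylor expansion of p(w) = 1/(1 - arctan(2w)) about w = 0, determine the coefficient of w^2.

4

Compose series: expand the inner function first, then feed it into the outer expansion.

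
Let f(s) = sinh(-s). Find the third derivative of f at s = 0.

The coefficient of s^3 in the expansion is -1/6, so f′′′(0) = 3! * (-1/6) = -1.

-1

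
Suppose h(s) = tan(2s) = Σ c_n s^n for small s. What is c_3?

c_3 = h′′′(0)/3! = 8/3.

8/3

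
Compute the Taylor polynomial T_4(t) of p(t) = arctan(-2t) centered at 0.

8*t^3/3 - 2*t

p(0) = 0
p′(0) = -2
p′′(0) = 0
p′′′(0) = 16
p^(4)(0) = 0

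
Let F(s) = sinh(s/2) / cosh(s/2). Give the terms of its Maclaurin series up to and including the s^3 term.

Invert the denominator's series and multiply.
F(0) = 0
F′(0) = 1/2
F′′(0) = 0
F′′′(0) = -1/4

-s^3/24 + s/2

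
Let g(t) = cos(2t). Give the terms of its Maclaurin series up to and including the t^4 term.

[t^0] = 1;  [t^1] = 0;  [t^2] = -2;  [t^3] = 0;  [t^4] = 2/3.

2*t^4/3 - 2*t^2 + 1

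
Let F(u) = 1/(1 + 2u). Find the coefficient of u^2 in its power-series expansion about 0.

F(0) = 1
F′(0) = -2
F′′(0) = 8

4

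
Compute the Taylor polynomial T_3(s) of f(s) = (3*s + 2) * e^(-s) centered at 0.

7*s^3/6 - 2*s^2 + s + 2

Distribute the polynomial across the series and collect like powers.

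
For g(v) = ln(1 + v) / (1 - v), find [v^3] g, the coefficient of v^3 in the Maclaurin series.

Expand each factor separately, then convolve coefficients.
[v^0] = 0;  [v^1] = 1;  [v^2] = 1/2;  [v^3] = 5/6.
So c_3 = g′′′(0)/3! = 5/6.

5/6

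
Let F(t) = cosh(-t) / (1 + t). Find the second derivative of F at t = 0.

3

Expand each factor separately, then convolve coefficients.
From the series, [t^2] F = 3/2; multiply by 2! = 2 to get 3.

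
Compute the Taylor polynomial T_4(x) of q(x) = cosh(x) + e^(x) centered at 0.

x^4/12 + x^3/6 + x^2 + x + 2

Combine the two series term by term.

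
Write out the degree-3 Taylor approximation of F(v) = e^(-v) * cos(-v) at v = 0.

Write out both Maclaurin series and multiply, keeping only the needed powers.
F(0) = 1
F′(0) = -1
F′′(0) = 0
F′′′(0) = 2
The Taylor polynomial is Σ F^(k)(0)/k! · v^k.

v^3/3 - v + 1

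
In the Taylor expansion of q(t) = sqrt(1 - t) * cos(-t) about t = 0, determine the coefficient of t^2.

Multiply the two series term by term and collect like powers.
[t^0] = 1;  [t^1] = -1/2;  [t^2] = -5/8.
So c_2 = q′′(0)/2! = -5/8.

-5/8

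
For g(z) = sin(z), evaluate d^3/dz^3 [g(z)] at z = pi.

1

Compute the successive derivatives at the expansion point and divide by k!.
The coefficient of (z - pi)^3 in the expansion is 1/6, so g′′′(pi) = 3! * (1/6) = 1.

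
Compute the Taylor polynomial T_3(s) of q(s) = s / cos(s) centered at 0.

Divide the numerator series by the denominator series (power-series long division).
q(0) = 0
q′(0) = 1
q′′(0) = 0
q′′′(0) = 3

s^3/2 + s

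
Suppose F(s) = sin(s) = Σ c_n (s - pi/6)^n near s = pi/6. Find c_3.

-sqrt(3)/12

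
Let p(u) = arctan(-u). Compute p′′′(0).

From the series, [u^3] p = 1/3; multiply by 3! = 6 to get 2.

2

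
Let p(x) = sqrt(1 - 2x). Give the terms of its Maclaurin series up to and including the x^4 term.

-5*x^4/8 - x^3/2 - x^2/2 - x + 1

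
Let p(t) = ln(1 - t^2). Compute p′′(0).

-2

Apply the Taylor formula c_k = f^(k)(a)/k!.
The coefficient of t^2 in the expansion is -1, so p′′(0) = 2! * (-1) = -2.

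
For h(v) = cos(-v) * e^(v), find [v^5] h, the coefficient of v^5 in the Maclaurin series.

Multiply the two series term by term and collect like powers.
[v^0] = 1;  [v^1] = 1;  [v^2] = 0;  [v^3] = -1/3;  [v^4] = -1/6;  [v^5] = -1/30.
So c_5 = h^(5)(0)/5! = -1/30.

-1/30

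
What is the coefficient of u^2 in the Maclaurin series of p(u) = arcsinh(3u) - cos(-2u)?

2

Combine the two series term by term.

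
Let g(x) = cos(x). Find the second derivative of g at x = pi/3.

Compute the successive derivatives at the expansion point and divide by k!.
The coefficient of (x - pi/3)^2 in the expansion is -1/4, so g′′(pi/3) = 2! * (-1/4) = -1/2.

-1/2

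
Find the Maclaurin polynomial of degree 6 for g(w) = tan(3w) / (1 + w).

Write out both Maclaurin series and multiply, keeping only the needed powers.
g(0) = 0
g′(0) = 3
g′′(0) = -6
g′′′(0) = 72
g^(4)(0) = -288
g^(5)(0) = 5328
g^(6)(0) = -31968

-222*w^6/5 + 222*w^5/5 - 12*w^4 + 12*w^3 - 3*w^2 + 3*w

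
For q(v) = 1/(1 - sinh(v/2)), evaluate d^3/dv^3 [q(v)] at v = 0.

Compose series: expand the inner function first, then feed it into the outer expansion.
The coefficient of v^3 in the expansion is 7/48, so q′′′(0) = 3! * (7/48) = 7/8.

7/8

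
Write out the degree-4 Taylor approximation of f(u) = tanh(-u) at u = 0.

u^3/3 - u

f(0) = 0
f′(0) = -1
f′′(0) = 0
f′′′(0) = 2
f^(4)(0) = 0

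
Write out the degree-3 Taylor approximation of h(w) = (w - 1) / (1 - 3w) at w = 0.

-18*w^3 - 6*w^2 - 2*w - 1

Multiply each power in the prefactor through the base expansion.
h(0) = -1
h′(0) = -2
h′′(0) = -12
h′′′(0) = -108
The Taylor polynomial is Σ h^(k)(0)/k! · w^k.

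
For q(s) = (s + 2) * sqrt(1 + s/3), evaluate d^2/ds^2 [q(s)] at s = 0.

Shift and add copies of the series according to the polynomial's terms.
From the series, [s^2] q = 5/36; multiply by 2! = 2 to get 5/18.

5/18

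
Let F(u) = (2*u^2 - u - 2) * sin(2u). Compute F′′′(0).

Distribute the polynomial across the series and collect like powers.
The coefficient of u^3 in the expansion is 20/3, so F′′′(0) = 3! * (20/3) = 40.

40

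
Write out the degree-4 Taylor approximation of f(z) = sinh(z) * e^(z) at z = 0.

Expand each factor separately, then convolve coefficients.

z^4/3 + 2*z^3/3 + z^2 + z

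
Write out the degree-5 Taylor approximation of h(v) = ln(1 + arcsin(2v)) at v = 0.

Substitute the inner expansion into the outer series and collect powers.
h(0) = 0
h′(0) = 2
h′′(0) = -4
h′′′(0) = 24
h^(4)(0) = -160
h^(5)(0) = 1696
The Taylor polynomial is Σ h^(k)(0)/k! · v^k.

212*v^5/15 - 20*v^4/3 + 4*v^3 - 2*v^2 + 2*v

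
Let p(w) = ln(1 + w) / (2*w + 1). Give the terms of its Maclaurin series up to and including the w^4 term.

Use 1/(1 - r) = Σ r^k on the denominator, then take the Cauchy product.
p(0) = 0
p′(0) = 1
p′′(0) = -5
p′′′(0) = 32
p^(4)(0) = -262

-131*w^4/12 + 16*w^3/3 - 5*w^2/2 + w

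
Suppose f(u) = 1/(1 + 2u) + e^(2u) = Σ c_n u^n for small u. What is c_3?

Combine the two series term by term.

-20/3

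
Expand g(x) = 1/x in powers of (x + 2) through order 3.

g(-2) = -1/2
g′(-2) = -1/4
g′′(-2) = -1/4
g′′′(-2) = -3/8
Dividing each by k! gives the coefficients c_0, ..., c_3.

-(x + 2)^3/16 - (x + 2)^2/8 - (x + 2)/4 - 1/2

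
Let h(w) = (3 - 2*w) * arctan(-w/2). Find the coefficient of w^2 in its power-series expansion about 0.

1

Distribute the polynomial across the series and collect like powers.
h(0) = 0
h′(0) = -3/2
h′′(0) = 2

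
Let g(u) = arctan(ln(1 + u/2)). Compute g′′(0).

-1/4

Let u equal the inner series; expand the outer function in u and truncate.
The coefficient of u^2 in the expansion is -1/8, so g′′(0) = 2! * (-1/8) = -1/4.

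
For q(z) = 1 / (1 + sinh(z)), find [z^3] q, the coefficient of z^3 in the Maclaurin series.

Use the geometric series for the reciprocal, then substitute.
q(0) = 1
q′(0) = -1
q′′(0) = 2
q′′′(0) = -7

-7/6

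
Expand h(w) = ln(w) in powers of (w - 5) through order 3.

(w - 5)^3/375 - (w - 5)^2/50 + (w - 5)/5 + ln(5)

h(5) = ln(5)
h′(5) = 1/5
h′′(5) = -1/25
h′′′(5) = 2/125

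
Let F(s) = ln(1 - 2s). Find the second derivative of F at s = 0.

The coefficient of s^2 in the expansion is -2, so F′′(0) = 2! * (-2) = -4.

-4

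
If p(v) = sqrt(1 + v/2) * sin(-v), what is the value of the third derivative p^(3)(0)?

19/16

Take the Cauchy product of the two expansions.
The coefficient of v^3 in the expansion is 19/96, so p′′′(0) = 3! * (19/96) = 19/16.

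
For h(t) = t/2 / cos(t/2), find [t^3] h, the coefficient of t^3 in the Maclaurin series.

Divide the numerator series by the denominator series (power-series long division).
So c_3 = h′′′(0)/3! = 1/16.

1/16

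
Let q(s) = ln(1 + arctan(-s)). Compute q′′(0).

-1

Plug the Maclaurin series of the inner function into that of the outer and collect terms.
From the series, [s^2] q = -1/2; multiply by 2! = 2 to get -1.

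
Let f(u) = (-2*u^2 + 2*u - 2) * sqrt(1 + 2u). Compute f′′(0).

2

Multiply each power in the prefactor through the base expansion.
The coefficient of u^2 in the expansion is 1, so f′′(0) = 2! * (1) = 2.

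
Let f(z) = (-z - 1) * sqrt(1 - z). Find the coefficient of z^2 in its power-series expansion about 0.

Shift and add copies of the series according to the polynomial's terms.

5/8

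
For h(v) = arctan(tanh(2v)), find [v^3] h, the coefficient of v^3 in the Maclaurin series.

-16/3

Let u equal the inner series; expand the outer function in u and truncate.
[v^0] = 0;  [v^1] = 2;  [v^2] = 0;  [v^3] = -16/3.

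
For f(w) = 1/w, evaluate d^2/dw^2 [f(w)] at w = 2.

1/4

Apply the Taylor formula c_k = f^(k)(a)/k!.
From the series, [(w - 2)^2] f = 1/8; multiply by 2! = 2 to get 1/4.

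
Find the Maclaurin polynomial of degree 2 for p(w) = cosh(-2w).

p(0) = 1
p′(0) = 0
p′′(0) = 4

2*w^2 + 1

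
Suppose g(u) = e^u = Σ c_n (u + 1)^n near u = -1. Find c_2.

e^(-1)/2

Use the known series and substitute for the argument.
[(u + 1)^0] = e^(-1);  [(u + 1)^1] = e^(-1);  [(u + 1)^2] = e^(-1)/2.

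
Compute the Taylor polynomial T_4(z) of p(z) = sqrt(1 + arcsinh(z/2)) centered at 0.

z^4/6144 - z^3/384 - z^2/32 + z/4 + 1

Compose series: expand the inner function first, then feed it into the outer expansion.
p(0) = 1
p′(0) = 1/4
p′′(0) = -1/16
p′′′(0) = -1/64
p^(4)(0) = 1/256
Then c_k = p^(k)(0)/k! gives each Taylor coefficient.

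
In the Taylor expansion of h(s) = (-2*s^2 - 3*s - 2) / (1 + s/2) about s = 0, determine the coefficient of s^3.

Multiply each power in the prefactor through the base expansion.
h(0) = -2
h′(0) = -2
h′′(0) = -2
h′′′(0) = 3
The Taylor polynomial is Σ h^(k)(0)/k! · s^k.

1/2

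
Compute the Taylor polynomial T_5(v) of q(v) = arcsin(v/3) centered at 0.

[v^0] = 0;  [v^1] = 1/3;  [v^2] = 0;  [v^3] = 1/162;  [v^4] = 0;  [v^5] = 1/3240.

v^5/3240 + v^3/162 + v/3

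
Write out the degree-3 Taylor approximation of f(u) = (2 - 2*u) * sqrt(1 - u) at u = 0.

Multiply each power in the prefactor through the base expansion.
f(0) = 2
f′(0) = -3
f′′(0) = 3/2
f′′′(0) = 3/4
Dividing each by k! gives the coefficients c_0, ..., c_3.

u^3/8 + 3*u^2/4 - 3*u + 2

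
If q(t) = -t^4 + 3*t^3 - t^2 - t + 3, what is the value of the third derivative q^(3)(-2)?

66

The coefficient of (t + 2)^3 in the expansion is 11, so q′′′(-2) = 3! * (11) = 66.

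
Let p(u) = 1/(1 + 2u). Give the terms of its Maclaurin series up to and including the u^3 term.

-8*u^3 + 4*u^2 - 2*u + 1

Differentiate repeatedly and evaluate at the center.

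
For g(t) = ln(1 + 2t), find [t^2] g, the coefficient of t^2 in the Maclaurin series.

g(0) = 0
g′(0) = 2
g′′(0) = -4

-2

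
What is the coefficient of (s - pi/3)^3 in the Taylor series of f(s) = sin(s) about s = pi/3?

-1/12

f(pi/3) = sqrt(3)/2
f′(pi/3) = 1/2
f′′(pi/3) = -sqrt(3)/2
f′′′(pi/3) = -1/2
So c_3 = f′′′(pi/3)/3! = -1/12.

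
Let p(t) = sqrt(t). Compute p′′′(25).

The coefficient of (t - 25)^3 in the expansion is 1/50000, so p′′′(25) = 3! * (1/50000) = 3/25000.

3/25000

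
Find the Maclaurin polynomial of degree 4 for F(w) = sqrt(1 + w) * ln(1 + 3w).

Write out both Maclaurin series and multiply, keeping only the needed powers.
[w^0] = 0;  [w^1] = 3;  [w^2] = -3;  [w^3] = 51/8;  [w^4] = -15.

-15*w^4 + 51*w^3/8 - 3*w^2 + 3*w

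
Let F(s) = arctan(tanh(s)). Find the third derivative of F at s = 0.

-4

Substitute the inner expansion into the outer series and collect powers.
The coefficient of s^3 in the expansion is -2/3, so F′′′(0) = 3! * (-2/3) = -4.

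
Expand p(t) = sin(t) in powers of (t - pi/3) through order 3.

p(pi/3) = sqrt(3)/2
p′(pi/3) = 1/2
p′′(pi/3) = -sqrt(3)/2
p′′′(pi/3) = -1/2
The Taylor polynomial is Σ p^(k)(pi/3)/k! · (t - pi/3)^k.

-(t - pi/3)^3/12 - sqrt(3)*(t - pi/3)^2/4 + (t - pi/3)/2 + sqrt(3)/2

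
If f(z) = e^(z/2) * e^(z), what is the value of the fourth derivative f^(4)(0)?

Expand each factor separately, then convolve coefficients.
The coefficient of z^4 in the expansion is 27/128, so f^(4)(0) = 4! * (27/128) = 81/16.

81/16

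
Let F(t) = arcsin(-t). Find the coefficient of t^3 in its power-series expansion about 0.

-1/6

Differentiate repeatedly and evaluate at the center.
F(0) = 0
F′(0) = -1
F′′(0) = 0
F′′′(0) = -1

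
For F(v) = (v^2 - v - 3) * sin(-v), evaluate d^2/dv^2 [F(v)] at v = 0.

2

Shift and add copies of the series according to the polynomial's terms.
The coefficient of v^2 in the expansion is 1, so F′′(0) = 2! * (1) = 2.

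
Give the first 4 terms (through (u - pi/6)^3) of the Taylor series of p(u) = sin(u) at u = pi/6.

-sqrt(3)*(u - pi/6)^3/12 - (u - pi/6)^2/4 + sqrt(3)*(u - pi/6)/2 + 1/2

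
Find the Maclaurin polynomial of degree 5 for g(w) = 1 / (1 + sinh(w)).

-181*w^5/120 + 4*w^4/3 - 7*w^3/6 + w^2 - w + 1

Write 1/(1+u) = 1 - u + u^2 - u^3 + ... and substitute the series for u.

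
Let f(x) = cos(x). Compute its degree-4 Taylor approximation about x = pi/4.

sqrt(2)*(x - pi/4)^4/48 + sqrt(2)*(x - pi/4)^3/12 - sqrt(2)*(x - pi/4)^2/4 - sqrt(2)*(x - pi/4)/2 + sqrt(2)/2

Differentiate repeatedly and evaluate at the center.
f(pi/4) = sqrt(2)/2
f′(pi/4) = -sqrt(2)/2
f′′(pi/4) = -sqrt(2)/2
f′′′(pi/4) = sqrt(2)/2
f^(4)(pi/4) = sqrt(2)/2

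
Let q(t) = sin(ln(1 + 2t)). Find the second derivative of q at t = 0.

Substitute the inner expansion into the outer series and collect powers.
The coefficient of t^2 in the expansion is -2, so q′′(0) = 2! * (-2) = -4.

-4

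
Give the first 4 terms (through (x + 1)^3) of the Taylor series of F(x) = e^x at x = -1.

(x + 1)^3*e^(-1)/6 + (x + 1)^2*e^(-1)/2 + (x + 1)*e^(-1) + e^(-1)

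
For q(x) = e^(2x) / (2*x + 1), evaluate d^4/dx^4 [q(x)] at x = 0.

144

Use 1/(1 - r) = Σ r^k on the denominator, then take the Cauchy product.
The coefficient of x^4 in the expansion is 6, so q^(4)(0) = 4! * (6) = 144.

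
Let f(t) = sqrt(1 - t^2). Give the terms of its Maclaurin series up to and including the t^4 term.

-t^4/8 - t^2/2 + 1

Use the known series and substitute for the argument.
f(0) = 1
f′(0) = 0
f′′(0) = -1
f′′′(0) = 0
f^(4)(0) = -3
Dividing each by k! gives the coefficients c_0, ..., c_4.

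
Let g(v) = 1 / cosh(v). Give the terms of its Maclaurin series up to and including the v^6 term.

Divide the numerator series by the denominator series (power-series long division).

-61*v^6/720 + 5*v^4/24 - v^2/2 + 1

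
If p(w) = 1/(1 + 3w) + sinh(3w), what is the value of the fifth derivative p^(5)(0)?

-28917

Expand each term separately and add.
From the series, [w^5] p = -9639/40; multiply by 5! = 120 to get -28917.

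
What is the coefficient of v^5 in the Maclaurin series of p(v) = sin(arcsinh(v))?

1/6

Plug the Maclaurin series of the inner function into that of the outer and collect terms.
So c_5 = p^(5)(0)/5! = 1/6.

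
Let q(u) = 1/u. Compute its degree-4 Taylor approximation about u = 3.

(u - 3)^4/243 - (u - 3)^3/81 + (u - 3)^2/27 - (u - 3)/9 + 1/3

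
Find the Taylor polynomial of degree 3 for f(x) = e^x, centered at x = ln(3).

Compute the successive derivatives at the expansion point and divide by k!.
[(x - ln(3))^0] = 3;  [(x - ln(3))^1] = 3;  [(x - ln(3))^2] = 3/2;  [(x - ln(3))^3] = 1/2.

(x - ln(3))^3/2 + 3*(x - ln(3))^2/2 + 3*(x - ln(3)) + 3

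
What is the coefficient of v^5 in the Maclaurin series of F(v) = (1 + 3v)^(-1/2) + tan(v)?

Expand each term separately and add.
[v^0] = 1;  [v^1] = -1/2;  [v^2] = 27/8;  [v^3] = -389/48;  [v^4] = 2835/128;  [v^5] = -229123/3840.
So c_5 = F^(5)(0)/5! = -229123/3840.

-229123/3840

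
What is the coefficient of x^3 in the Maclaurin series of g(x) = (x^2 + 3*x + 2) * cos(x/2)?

Shift and add copies of the series according to the polynomial's terms.
g(0) = 2
g′(0) = 3
g′′(0) = 3/2
g′′′(0) = -9/4

-3/8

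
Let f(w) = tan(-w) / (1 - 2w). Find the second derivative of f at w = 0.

-4

Take the Cauchy product of the two expansions.
From the series, [w^2] f = -2; multiply by 2! = 2 to get -4.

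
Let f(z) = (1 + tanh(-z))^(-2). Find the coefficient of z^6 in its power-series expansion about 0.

22/15

Let u equal the inner series; expand the outer function in u and truncate.
f(0) = 1
f′(0) = 2
f′′(0) = 6
f′′′(0) = 20
f^(4)(0) = 72
f^(5)(0) = 272
f^(6)(0) = 1056
So c_6 = f^(6)(0)/6! = 22/15.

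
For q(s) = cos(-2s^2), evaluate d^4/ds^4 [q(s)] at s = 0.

Differentiate repeatedly and evaluate at the center.
The coefficient of s^4 in the expansion is -2, so q^(4)(0) = 4! * (-2) = -48.

-48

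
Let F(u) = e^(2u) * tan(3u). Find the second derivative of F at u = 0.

Multiply the two series term by term and collect like powers.
The coefficient of u^2 in the expansion is 6, so F′′(0) = 2! * (6) = 12.

12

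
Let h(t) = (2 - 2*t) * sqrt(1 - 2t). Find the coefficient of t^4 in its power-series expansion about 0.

-1/4

Distribute the polynomial across the series and collect like powers.
h(0) = 2
h′(0) = -4
h′′(0) = 2
h′′′(0) = 0
h^(4)(0) = -6
So c_4 = h^(4)(0)/4! = -1/4.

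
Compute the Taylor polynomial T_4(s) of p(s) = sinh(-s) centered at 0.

[s^0] = 0;  [s^1] = -1;  [s^2] = 0;  [s^3] = -1/6;  [s^4] = 0.

-s^3/6 - s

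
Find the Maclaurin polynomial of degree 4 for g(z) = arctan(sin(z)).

Compose series: expand the inner function first, then feed it into the outer expansion.
g(0) = 0
g′(0) = 1
g′′(0) = 0
g′′′(0) = -3
g^(4)(0) = 0
The Taylor polynomial is Σ g^(k)(0)/k! · z^k.

-z^3/2 + z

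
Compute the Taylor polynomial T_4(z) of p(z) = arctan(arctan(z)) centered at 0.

Plug the Maclaurin series of the inner function into that of the outer and collect terms.
p(0) = 0
p′(0) = 1
p′′(0) = 0
p′′′(0) = -4
p^(4)(0) = 0

-2*z^3/3 + z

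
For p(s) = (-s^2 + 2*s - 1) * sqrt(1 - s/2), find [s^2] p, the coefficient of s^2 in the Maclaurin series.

-47/32

Distribute the polynomial across the series and collect like powers.
p(0) = -1
p′(0) = 9/4
p′′(0) = -47/16
The Taylor polynomial is Σ p^(k)(0)/k! · s^k.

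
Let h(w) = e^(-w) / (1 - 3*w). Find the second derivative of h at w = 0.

Multiply the numerator's expansion by the denominator's geometric series.
From the series, [w^2] h = 13/2; multiply by 2! = 2 to get 13.

13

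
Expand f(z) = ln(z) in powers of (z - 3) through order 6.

f(3) = ln(3)
f′(3) = 1/3
f′′(3) = -1/9
f′′′(3) = 2/27
f^(4)(3) = -2/27
f^(5)(3) = 8/81
f^(6)(3) = -40/243

-(z - 3)^6/4374 + (z - 3)^5/1215 - (z - 3)^4/324 + (z - 3)^3/81 - (z - 3)^2/18 + (z - 3)/3 + ln(3)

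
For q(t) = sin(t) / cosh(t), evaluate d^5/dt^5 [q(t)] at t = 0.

Write the quotient as an unknown series and match coefficients against numerator = denominator · series.
From the series, [t^5] q = 3/10; multiply by 5! = 120 to get 36.

36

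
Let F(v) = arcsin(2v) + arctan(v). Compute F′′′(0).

6

Combine the two series term by term.
The coefficient of v^3 in the expansion is 1, so F′′′(0) = 3! * (1) = 6.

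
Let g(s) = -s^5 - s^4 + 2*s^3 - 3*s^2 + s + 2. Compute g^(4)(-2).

The coefficient of (s + 2)^4 in the expansion is 9, so g^(4)(-2) = 4! * (9) = 216.

216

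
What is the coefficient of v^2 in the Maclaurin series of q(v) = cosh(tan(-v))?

Substitute the inner expansion into the outer series and collect powers.
q(0) = 1
q′(0) = 0
q′′(0) = 1

1/2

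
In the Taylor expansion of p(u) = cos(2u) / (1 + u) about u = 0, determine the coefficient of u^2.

-1

Take the Cauchy product of the two expansions.
[u^0] = 1;  [u^1] = -1;  [u^2] = -1.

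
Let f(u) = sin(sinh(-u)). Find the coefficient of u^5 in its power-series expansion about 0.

Compose series: expand the inner function first, then feed it into the outer expansion.
f(0) = 0
f′(0) = -1
f′′(0) = 0
f′′′(0) = 0
f^(4)(0) = 0
f^(5)(0) = 8

1/15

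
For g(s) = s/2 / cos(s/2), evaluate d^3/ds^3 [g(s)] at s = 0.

Divide the numerator series by the denominator series (power-series long division).
From the series, [s^3] g = 1/16; multiply by 3! = 6 to get 3/8.

3/8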